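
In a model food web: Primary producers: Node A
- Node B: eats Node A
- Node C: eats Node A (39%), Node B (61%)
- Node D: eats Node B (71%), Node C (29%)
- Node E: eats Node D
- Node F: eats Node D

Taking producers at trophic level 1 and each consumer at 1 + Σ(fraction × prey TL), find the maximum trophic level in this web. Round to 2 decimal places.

Node B: 1 + 1 = 2
Node C: 1 + (0.39×1 + 0.61×2) = 2.61
Node D: 1 + (0.71×2 + 0.29×2.61) = 3.1769
Node E: 1 + 3.1769 = 4.1769
Node F: 1 + 3.1769 = 4.1769

4.18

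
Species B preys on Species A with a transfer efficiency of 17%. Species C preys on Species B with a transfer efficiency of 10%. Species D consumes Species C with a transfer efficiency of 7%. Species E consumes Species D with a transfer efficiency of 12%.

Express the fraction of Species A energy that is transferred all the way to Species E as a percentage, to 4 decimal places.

0.0143%

Product of link efficiencies: 0.17 × 0.1 × 0.07 × 0.12 = 0.0001428
As a percentage: 0.0001428 × 100 = 0.0143%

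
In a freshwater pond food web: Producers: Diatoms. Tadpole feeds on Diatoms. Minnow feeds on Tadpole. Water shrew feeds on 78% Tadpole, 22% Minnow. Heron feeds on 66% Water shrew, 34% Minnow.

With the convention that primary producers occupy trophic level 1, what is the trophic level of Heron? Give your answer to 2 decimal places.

4.15

Tadpole: 1 + 1 = 2
Minnow: 1 + 2 = 3
Water shrew: 1 + (0.78×2 + 0.22×3) = 3.22
Heron: 1 + (0.66×3.22 + 0.34×3) = 4.1452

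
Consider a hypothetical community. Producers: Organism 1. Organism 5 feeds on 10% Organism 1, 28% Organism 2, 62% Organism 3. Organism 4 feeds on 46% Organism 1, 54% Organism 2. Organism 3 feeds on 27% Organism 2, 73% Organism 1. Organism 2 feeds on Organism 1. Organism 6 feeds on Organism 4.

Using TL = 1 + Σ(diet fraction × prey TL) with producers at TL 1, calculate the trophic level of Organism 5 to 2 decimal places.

3.07

Organism 2: 1 + 1 = 2
Organism 3: 1 + (0.27×2 + 0.73×1) = 2.27
Organism 4: 1 + (0.46×1 + 0.54×2) = 2.54
Organism 5: 1 + (0.1×1 + 0.28×2 + 0.62×2.27) = 3.0674
Organism 6: 1 + 2.54 = 3.54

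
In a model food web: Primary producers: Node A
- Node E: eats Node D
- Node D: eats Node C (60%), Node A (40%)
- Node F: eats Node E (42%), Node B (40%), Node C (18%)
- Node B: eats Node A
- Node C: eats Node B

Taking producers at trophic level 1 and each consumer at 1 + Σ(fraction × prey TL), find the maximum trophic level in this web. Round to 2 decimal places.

Node B: 1 + 1 = 2
Node C: 1 + 2 = 3
Node D: 1 + (0.6×3 + 0.4×1) = 3.2
Node E: 1 + 3.2 = 4.2
Node F: 1 + (0.42×4.2 + 0.4×2 + 0.18×3) = 4.104

4.20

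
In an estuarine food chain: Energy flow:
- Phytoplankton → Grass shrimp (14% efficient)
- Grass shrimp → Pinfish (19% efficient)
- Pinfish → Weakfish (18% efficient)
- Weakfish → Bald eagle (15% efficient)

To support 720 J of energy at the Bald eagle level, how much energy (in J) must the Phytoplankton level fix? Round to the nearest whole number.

1002506 J

Cumulative transfer efficiency: 0.14 × 0.19 × 0.18 × 0.15 = 0.0007182
Phytoplankton energy = 720 / 0.0007182 = 1002506 J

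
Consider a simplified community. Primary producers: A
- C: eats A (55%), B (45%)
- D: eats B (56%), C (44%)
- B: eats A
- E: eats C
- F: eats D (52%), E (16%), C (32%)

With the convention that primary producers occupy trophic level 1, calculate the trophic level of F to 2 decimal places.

4.00

B: 1 + 1 = 2
C: 1 + (0.55×1 + 0.45×2) = 2.45
D: 1 + (0.56×2 + 0.44×2.45) = 3.198
E: 1 + 2.45 = 3.45
F: 1 + (0.52×3.198 + 0.16×3.45 + 0.32×2.45) = 3.99896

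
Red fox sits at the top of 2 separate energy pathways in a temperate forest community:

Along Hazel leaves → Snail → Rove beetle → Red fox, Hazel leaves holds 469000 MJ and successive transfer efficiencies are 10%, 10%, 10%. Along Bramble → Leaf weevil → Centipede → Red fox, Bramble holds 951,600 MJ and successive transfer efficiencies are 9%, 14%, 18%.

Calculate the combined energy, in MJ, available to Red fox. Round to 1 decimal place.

Via Hazel leaves: 469000 × 0.1 × 0.1 × 0.1 = 469 MJ
Via Bramble: 951600 × 0.09 × 0.14 × 0.18 = 2158.2288 MJ
Total at Red fox: 469 + 2158.2288 = 2627.2288 MJ

2627.2 MJ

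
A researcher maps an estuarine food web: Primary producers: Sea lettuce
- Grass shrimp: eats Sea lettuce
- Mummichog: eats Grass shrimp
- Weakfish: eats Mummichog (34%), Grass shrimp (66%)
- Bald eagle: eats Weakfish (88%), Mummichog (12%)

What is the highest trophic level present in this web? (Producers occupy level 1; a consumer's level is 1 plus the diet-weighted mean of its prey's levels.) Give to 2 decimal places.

Grass shrimp: 1 + 1 = 2
Mummichog: 1 + 2 = 3
Weakfish: 1 + (0.34×3 + 0.66×2) = 3.34
Bald eagle: 1 + (0.88×3.34 + 0.12×3) = 4.2992

4.30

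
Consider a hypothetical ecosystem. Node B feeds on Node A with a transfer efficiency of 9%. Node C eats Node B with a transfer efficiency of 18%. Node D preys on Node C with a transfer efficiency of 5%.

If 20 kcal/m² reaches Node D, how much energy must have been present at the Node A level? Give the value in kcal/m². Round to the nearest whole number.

Cumulative transfer efficiency: 0.09 × 0.18 × 0.05 = 0.00081
Node A energy = 20 / 0.00081 = 24691 kcal/m²

24691 kcal/m²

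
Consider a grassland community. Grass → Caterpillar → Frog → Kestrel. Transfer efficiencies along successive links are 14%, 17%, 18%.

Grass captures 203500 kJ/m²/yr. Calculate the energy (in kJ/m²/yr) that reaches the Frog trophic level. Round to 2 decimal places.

Caterpillar: 203500 × 0.14 = 28490 kJ/m²/yr
Frog: 28490 × 0.17 = 4843.3 kJ/m²/yr

4843.30 kJ/m²/yr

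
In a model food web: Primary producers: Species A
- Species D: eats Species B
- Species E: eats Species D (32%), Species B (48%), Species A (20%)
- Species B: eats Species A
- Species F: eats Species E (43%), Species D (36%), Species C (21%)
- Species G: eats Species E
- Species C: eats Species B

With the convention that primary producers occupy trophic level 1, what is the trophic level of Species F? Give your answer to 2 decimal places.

4.05

Species B: 1 + 1 = 2
Species C: 1 + 2 = 3
Species D: 1 + 2 = 3
Species E: 1 + (0.32×3 + 0.48×2 + 0.2×1) = 3.12
Species F: 1 + (0.43×3.12 + 0.36×3 + 0.21×3) = 4.0516
Species G: 1 + 3.12 = 4.12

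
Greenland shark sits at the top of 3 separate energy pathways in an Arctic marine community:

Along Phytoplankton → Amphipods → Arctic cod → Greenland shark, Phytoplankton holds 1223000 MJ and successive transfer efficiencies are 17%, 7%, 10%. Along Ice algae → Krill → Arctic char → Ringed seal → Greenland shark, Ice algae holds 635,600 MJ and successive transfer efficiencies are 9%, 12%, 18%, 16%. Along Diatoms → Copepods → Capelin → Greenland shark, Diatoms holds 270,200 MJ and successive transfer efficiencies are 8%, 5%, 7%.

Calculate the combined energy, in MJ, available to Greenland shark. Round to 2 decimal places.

1728.72 MJ

Via Phytoplankton: 1223000 × 0.17 × 0.07 × 0.1 = 1455.37 MJ
Via Ice algae: 635600 × 0.09 × 0.12 × 0.18 × 0.16 = 197.697024 MJ
Via Diatoms: 270200 × 0.08 × 0.05 × 0.07 = 75.656 MJ
Total at Greenland shark: 1455.37 + 197.697024 + 75.656 = 1728.723024 MJ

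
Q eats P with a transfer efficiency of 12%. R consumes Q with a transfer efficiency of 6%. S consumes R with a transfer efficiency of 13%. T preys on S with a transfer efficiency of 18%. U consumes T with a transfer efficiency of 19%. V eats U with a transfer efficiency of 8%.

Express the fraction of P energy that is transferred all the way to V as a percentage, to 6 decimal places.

Product of link efficiencies: 0.12 × 0.06 × 0.13 × 0.18 × 0.19 × 0.08 = 0.000002560896
As a percentage: 0.000002560896 × 100 = 0.000256%

0.000256%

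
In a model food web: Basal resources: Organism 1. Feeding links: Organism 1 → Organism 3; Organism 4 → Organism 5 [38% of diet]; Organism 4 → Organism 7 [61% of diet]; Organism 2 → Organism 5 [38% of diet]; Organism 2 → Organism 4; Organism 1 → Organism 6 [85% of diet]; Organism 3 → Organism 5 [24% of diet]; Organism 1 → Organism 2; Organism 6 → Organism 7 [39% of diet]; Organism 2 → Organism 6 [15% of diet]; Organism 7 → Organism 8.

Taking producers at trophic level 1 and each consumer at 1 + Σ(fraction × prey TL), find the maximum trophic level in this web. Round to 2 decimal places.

Organism 2: 1 + 1 = 2
Organism 3: 1 + 1 = 2
Organism 4: 1 + 2 = 3
Organism 5: 1 + (0.38×2 + 0.38×3 + 0.24×2) = 3.38
Organism 6: 1 + (0.85×1 + 0.15×2) = 2.15
Organism 7: 1 + (0.61×3 + 0.39×2.15) = 3.6685
Organism 8: 1 + 3.6685 = 4.6685

4.67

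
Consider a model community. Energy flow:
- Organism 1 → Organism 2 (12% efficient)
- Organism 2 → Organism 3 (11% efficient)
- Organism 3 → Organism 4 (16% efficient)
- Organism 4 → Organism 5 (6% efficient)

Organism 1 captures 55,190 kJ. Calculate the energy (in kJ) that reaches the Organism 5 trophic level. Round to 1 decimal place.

7.0 kJ

Organism 2: 55190 × 0.12 = 6622.8 kJ
Organism 3: 6622.8 × 0.11 = 728.508 kJ
Organism 4: 728.508 × 0.16 = 116.56128 kJ
Organism 5: 116.56128 × 0.06 = 6.9936768 kJ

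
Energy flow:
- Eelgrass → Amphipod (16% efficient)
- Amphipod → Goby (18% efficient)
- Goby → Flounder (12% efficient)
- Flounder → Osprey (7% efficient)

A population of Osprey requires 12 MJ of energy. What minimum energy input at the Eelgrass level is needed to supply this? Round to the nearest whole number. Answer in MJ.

49603 MJ

Cumulative transfer efficiency: 0.16 × 0.18 × 0.12 × 0.07 = 0.00024192
Eelgrass energy = 12 / 0.00024192 = 49603 MJ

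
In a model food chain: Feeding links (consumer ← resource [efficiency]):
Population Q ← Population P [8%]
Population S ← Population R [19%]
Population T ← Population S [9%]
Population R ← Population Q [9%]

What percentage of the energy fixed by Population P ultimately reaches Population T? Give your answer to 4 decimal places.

Product of link efficiencies: 0.08 × 0.09 × 0.19 × 0.09 = 0.00012312
As a percentage: 0.00012312 × 100 = 0.0123%

0.0123%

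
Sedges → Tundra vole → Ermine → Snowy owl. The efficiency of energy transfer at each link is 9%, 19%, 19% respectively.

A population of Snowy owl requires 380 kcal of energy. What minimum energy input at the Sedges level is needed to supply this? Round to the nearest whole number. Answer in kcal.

Cumulative transfer efficiency: 0.09 × 0.19 × 0.19 = 0.003249
Sedges energy = 380 / 0.003249 = 116959 kcal

116959 kcal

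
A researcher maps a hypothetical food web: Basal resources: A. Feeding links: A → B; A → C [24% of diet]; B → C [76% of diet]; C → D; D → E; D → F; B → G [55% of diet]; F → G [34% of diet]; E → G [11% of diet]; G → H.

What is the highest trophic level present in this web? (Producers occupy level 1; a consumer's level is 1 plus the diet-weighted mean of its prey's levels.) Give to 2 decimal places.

B: 1 + 1 = 2
C: 1 + (0.24×1 + 0.76×2) = 2.76
D: 1 + 2.76 = 3.76
E: 1 + 3.76 = 4.76
F: 1 + 3.76 = 4.76
G: 1 + (0.55×2 + 0.34×4.76 + 0.11×4.76) = 4.242
H: 1 + 4.242 = 5.242

5.24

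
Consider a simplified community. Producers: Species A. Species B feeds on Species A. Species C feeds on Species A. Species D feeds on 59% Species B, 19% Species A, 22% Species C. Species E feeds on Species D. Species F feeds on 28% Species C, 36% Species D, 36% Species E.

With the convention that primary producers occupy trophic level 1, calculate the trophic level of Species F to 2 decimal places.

3.94

Species B: 1 + 1 = 2
Species C: 1 + 1 = 2
Species D: 1 + (0.59×2 + 0.19×1 + 0.22×2) = 2.81
Species E: 1 + 2.81 = 3.81
Species F: 1 + (0.28×2 + 0.36×2.81 + 0.36×3.81) = 3.9432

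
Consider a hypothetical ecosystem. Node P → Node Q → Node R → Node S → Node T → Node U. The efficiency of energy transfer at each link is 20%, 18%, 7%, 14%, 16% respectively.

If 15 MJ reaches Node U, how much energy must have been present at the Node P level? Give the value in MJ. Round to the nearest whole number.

265731 MJ

Cumulative transfer efficiency: 0.2 × 0.18 × 0.07 × 0.14 × 0.16 = 0.000056448
Node P energy = 15 / 0.000056448 = 265731 MJ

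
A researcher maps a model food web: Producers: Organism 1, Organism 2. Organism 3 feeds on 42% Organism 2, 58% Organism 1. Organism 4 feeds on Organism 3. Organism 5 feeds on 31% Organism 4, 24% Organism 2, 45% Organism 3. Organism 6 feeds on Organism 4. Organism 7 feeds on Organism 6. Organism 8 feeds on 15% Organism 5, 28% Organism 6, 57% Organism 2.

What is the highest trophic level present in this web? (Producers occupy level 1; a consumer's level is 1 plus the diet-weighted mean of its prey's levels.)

Organism 3: 1 + (0.42×1 + 0.58×1) = 2
Organism 4: 1 + 2 = 3
Organism 5: 1 + (0.31×3 + 0.24×1 + 0.45×2) = 3.07
Organism 6: 1 + 3 = 4
Organism 7: 1 + 4 = 5
Organism 8: 1 + (0.15×3.07 + 0.28×4 + 0.57×1) = 3.1505

5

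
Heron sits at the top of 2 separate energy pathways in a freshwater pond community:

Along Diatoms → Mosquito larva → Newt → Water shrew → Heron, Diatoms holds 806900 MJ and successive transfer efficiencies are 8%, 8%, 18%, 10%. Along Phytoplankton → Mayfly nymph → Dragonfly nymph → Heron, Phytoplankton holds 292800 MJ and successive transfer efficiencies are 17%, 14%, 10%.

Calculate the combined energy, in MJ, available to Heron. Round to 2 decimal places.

789.82 MJ

Via Diatoms: 806900 × 0.08 × 0.08 × 0.18 × 0.1 = 92.95488 MJ
Via Phytoplankton: 292800 × 0.17 × 0.14 × 0.1 = 696.864 MJ
Total at Heron: 92.95488 + 696.864 = 789.81888 MJ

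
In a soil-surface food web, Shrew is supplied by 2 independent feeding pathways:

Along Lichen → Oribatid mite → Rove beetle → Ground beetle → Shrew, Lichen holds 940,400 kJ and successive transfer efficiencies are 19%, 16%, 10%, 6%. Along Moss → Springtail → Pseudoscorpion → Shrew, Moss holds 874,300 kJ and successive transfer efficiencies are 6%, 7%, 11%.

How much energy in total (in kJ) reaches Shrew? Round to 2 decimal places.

Via Lichen: 940400 × 0.19 × 0.16 × 0.1 × 0.06 = 171.52896 kJ
Via Moss: 874300 × 0.06 × 0.07 × 0.11 = 403.9266 kJ
Total at Shrew: 171.52896 + 403.9266 = 575.45556 kJ

575.46 kJ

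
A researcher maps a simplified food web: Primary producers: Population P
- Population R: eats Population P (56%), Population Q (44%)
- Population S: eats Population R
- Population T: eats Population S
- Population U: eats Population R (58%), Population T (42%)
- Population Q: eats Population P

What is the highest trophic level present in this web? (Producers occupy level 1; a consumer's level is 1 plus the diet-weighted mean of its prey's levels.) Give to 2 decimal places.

4.44

Population Q: 1 + 1 = 2
Population R: 1 + (0.56×1 + 0.44×2) = 2.44
Population S: 1 + 2.44 = 3.44
Population T: 1 + 3.44 = 4.44
Population U: 1 + (0.58×2.44 + 0.42×4.44) = 4.28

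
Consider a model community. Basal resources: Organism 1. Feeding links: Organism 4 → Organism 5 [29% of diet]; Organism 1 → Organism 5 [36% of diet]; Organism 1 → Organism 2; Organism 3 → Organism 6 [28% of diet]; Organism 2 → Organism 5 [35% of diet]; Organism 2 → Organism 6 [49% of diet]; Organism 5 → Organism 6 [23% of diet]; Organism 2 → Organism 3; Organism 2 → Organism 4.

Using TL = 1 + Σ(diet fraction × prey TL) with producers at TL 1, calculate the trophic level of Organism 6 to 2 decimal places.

3.49

Organism 2: 1 + 1 = 2
Organism 3: 1 + 2 = 3
Organism 4: 1 + 2 = 3
Organism 5: 1 + (0.35×2 + 0.36×1 + 0.29×3) = 2.93
Organism 6: 1 + (0.49×2 + 0.23×2.93 + 0.28×3) = 3.4939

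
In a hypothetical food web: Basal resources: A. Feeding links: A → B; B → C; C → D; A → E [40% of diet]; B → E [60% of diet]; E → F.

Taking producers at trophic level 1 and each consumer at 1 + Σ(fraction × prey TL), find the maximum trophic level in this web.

B: 1 + 1 = 2
C: 1 + 2 = 3
D: 1 + 3 = 4
E: 1 + (0.4×1 + 0.6×2) = 2.6
F: 1 + 2.6 = 3.6

4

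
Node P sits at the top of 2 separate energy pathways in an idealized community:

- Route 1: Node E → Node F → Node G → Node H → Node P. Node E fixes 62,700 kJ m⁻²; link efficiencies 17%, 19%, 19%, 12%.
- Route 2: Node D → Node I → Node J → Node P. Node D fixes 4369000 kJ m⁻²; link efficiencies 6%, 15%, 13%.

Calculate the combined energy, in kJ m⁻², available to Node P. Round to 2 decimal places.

5157.90 kJ m⁻²

Route 1: 62700 × 0.17 × 0.19 × 0.19 × 0.12 = 46.174788 kJ m⁻²
Route 2: 4369000 × 0.06 × 0.15 × 0.13 = 5111.73 kJ m⁻²
Total at Node P: 46.174788 + 5111.73 = 5157.904788 kJ m⁻²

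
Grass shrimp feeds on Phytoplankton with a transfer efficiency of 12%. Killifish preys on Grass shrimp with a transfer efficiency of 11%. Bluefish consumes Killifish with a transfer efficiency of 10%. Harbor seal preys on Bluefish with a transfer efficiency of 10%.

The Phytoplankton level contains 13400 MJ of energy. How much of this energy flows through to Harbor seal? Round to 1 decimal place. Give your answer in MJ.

1.8 MJ

Grass shrimp: 13400 × 0.12 = 1608 MJ
Killifish: 1608 × 0.11 = 176.88 MJ
Bluefish: 176.88 × 0.1 = 17.688 MJ
Harbor seal: 17.688 × 0.1 = 1.7688 MJ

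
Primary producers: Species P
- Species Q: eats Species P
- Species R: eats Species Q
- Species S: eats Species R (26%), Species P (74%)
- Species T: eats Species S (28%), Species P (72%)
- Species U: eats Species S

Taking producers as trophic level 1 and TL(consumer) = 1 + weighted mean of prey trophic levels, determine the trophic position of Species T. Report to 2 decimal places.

2.43

Species Q: 1 + 1 = 2
Species R: 1 + 2 = 3
Species S: 1 + (0.26×3 + 0.74×1) = 2.52
Species T: 1 + (0.28×2.52 + 0.72×1) = 2.4256
Species U: 1 + 2.52 = 3.52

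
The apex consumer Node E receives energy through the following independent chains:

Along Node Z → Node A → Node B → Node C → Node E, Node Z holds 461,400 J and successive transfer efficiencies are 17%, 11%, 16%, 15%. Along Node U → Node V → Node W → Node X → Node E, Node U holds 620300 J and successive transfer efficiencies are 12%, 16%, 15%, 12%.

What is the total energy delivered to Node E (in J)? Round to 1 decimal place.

421.5 J

Via Node Z: 461400 × 0.17 × 0.11 × 0.16 × 0.15 = 207.07632 J
Via Node U: 620300 × 0.12 × 0.16 × 0.15 × 0.12 = 214.37568 J
Total at Node E: 207.07632 + 214.37568 = 421.452 J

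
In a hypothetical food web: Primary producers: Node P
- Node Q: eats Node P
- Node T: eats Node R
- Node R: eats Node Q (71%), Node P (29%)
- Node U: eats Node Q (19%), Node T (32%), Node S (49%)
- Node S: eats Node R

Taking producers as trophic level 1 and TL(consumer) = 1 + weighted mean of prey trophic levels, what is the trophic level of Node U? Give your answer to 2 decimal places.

4.39

Node Q: 1 + 1 = 2
Node R: 1 + (0.71×2 + 0.29×1) = 2.71
Node S: 1 + 2.71 = 3.71
Node T: 1 + 2.71 = 3.71
Node U: 1 + (0.19×2 + 0.32×3.71 + 0.49×3.71) = 4.3851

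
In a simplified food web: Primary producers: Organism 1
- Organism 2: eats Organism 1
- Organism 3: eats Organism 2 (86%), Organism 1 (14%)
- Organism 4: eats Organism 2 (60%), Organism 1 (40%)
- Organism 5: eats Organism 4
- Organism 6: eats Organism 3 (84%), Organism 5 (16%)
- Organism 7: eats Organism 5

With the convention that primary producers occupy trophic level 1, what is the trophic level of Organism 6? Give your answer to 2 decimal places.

3.98

Organism 2: 1 + 1 = 2
Organism 3: 1 + (0.86×2 + 0.14×1) = 2.86
Organism 4: 1 + (0.6×2 + 0.4×1) = 2.6
Organism 5: 1 + 2.6 = 3.6
Organism 6: 1 + (0.84×2.86 + 0.16×3.6) = 3.9784
Organism 7: 1 + 3.6 = 4.6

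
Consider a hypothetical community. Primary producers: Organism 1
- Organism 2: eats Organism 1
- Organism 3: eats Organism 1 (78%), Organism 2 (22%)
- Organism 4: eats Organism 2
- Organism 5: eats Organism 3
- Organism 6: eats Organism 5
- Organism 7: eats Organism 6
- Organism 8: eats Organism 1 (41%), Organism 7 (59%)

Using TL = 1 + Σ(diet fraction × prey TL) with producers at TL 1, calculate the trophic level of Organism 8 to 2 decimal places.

Organism 2: 1 + 1 = 2
Organism 3: 1 + (0.78×1 + 0.22×2) = 2.22
Organism 4: 1 + 2 = 3
Organism 5: 1 + 2.22 = 3.22
Organism 6: 1 + 3.22 = 4.22
Organism 7: 1 + 4.22 = 5.22
Organism 8: 1 + (0.41×1 + 0.59×5.22) = 4.4898

4.49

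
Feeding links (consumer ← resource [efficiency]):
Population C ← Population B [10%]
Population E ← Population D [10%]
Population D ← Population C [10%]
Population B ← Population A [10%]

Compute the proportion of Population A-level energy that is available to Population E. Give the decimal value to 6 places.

Product of link efficiencies: 0.1 × 0.1 × 0.1 × 0.1 = 0.0001

0.000100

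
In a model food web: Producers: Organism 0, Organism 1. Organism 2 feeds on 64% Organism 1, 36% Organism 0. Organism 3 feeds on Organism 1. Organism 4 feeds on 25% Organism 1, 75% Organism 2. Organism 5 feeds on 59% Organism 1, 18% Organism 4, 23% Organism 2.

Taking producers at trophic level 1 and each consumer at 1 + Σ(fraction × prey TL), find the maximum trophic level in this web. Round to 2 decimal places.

Organism 2: 1 + (0.64×1 + 0.36×1) = 2
Organism 3: 1 + 1 = 2
Organism 4: 1 + (0.25×1 + 0.75×2) = 2.75
Organism 5: 1 + (0.59×1 + 0.18×2.75 + 0.23×2) = 2.545

2.75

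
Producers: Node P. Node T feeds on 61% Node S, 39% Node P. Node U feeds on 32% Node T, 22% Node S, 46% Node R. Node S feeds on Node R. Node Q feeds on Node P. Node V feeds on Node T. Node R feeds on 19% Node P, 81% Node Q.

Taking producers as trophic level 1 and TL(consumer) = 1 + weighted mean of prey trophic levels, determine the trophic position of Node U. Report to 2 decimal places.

Node Q: 1 + 1 = 2
Node R: 1 + (0.19×1 + 0.81×2) = 2.81
Node S: 1 + 2.81 = 3.81
Node T: 1 + (0.61×3.81 + 0.39×1) = 3.7141
Node U: 1 + (0.32×3.7141 + 0.22×3.81 + 0.46×2.81) = 4.319312
Node V: 1 + 3.7141 = 4.7141

4.32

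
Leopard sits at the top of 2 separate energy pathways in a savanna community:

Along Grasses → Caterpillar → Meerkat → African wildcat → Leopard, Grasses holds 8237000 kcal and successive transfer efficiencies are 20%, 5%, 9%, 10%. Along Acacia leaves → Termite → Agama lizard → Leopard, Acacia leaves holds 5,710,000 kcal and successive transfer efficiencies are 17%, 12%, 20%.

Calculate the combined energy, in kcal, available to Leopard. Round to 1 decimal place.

Via Grasses: 8237000 × 0.2 × 0.05 × 0.09 × 0.1 = 741.33 kcal
Via Acacia leaves: 5710000 × 0.17 × 0.12 × 0.2 = 23296.8 kcal
Total at Leopard: 741.33 + 23296.8 = 24038.13 kcal

24038.1 kcal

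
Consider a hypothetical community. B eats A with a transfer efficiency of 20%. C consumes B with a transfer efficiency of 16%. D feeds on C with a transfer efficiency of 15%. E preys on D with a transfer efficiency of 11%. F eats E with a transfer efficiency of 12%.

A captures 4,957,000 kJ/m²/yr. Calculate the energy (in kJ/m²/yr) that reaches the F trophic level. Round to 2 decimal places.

B: 4957000 × 0.2 = 991400 kJ/m²/yr
C: 991400 × 0.16 = 158624 kJ/m²/yr
D: 158624 × 0.15 = 23793.6 kJ/m²/yr
E: 23793.6 × 0.11 = 2617.296 kJ/m²/yr
F: 2617.296 × 0.12 = 314.07552 kJ/m²/yr

314.08 kJ/m²/yr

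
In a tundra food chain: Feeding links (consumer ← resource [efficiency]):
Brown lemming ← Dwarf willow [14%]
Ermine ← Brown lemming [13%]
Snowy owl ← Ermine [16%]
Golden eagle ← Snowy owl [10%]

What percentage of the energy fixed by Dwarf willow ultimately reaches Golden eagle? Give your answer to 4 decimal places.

0.0291%

Product of link efficiencies: 0.14 × 0.13 × 0.16 × 0.1 = 0.0002912
As a percentage: 0.0002912 × 100 = 0.0291%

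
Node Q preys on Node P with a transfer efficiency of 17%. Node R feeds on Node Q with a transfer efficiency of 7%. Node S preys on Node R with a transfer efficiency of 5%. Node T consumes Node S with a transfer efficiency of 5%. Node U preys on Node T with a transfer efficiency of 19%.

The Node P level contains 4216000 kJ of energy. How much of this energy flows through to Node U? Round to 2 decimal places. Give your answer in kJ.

Node Q: 4216000 × 0.17 = 716720 kJ
Node R: 716720 × 0.07 = 50170.4 kJ
Node S: 50170.4 × 0.05 = 2508.52 kJ
Node T: 2508.52 × 0.05 = 125.426 kJ
Node U: 125.426 × 0.19 = 23.83094 kJ

23.83 kJ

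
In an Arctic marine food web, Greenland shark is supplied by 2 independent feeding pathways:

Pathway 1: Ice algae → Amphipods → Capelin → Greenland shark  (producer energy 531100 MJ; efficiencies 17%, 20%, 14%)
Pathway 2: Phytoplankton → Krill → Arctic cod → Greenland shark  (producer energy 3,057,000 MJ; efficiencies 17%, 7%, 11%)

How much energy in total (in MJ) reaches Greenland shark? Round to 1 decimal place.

6529.6 MJ

Pathway 1: 531100 × 0.17 × 0.2 × 0.14 = 2528.036 MJ
Pathway 2: 3057000 × 0.17 × 0.07 × 0.11 = 4001.613 MJ
Total at Greenland shark: 2528.036 + 4001.613 = 6529.649 MJ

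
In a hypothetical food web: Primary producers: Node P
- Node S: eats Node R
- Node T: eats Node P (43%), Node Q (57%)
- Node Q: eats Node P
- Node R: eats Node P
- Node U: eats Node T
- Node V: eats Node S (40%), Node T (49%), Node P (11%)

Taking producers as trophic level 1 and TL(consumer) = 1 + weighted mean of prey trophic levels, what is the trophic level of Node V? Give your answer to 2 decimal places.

3.57

Node Q: 1 + 1 = 2
Node R: 1 + 1 = 2
Node S: 1 + 2 = 3
Node T: 1 + (0.43×1 + 0.57×2) = 2.57
Node U: 1 + 2.57 = 3.57
Node V: 1 + (0.4×3 + 0.49×2.57 + 0.11×1) = 3.5693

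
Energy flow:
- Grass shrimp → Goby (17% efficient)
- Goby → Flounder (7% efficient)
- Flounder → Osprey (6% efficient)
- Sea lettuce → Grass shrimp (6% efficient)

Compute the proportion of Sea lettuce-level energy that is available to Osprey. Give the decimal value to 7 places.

Product of link efficiencies: 0.06 × 0.17 × 0.07 × 0.06 = 0.00004284

0.0000428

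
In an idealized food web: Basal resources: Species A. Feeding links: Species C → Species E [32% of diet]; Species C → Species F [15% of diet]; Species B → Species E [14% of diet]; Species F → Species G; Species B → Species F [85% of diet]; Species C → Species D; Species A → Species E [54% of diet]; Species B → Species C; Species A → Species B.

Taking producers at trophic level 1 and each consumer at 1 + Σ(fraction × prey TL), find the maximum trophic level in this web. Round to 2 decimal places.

4.15

Species B: 1 + 1 = 2
Species C: 1 + 2 = 3
Species D: 1 + 3 = 4
Species E: 1 + (0.32×3 + 0.54×1 + 0.14×2) = 2.78
Species F: 1 + (0.85×2 + 0.15×3) = 3.15
Species G: 1 + 3.15 = 4.15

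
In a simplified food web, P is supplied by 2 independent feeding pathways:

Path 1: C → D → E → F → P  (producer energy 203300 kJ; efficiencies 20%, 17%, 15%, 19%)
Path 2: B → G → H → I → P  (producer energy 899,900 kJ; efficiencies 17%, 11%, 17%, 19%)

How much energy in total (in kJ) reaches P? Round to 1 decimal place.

Path 1: 203300 × 0.2 × 0.17 × 0.15 × 0.19 = 196.9977 kJ
Path 2: 899900 × 0.17 × 0.11 × 0.17 × 0.19 = 543.548599 kJ
Total at P: 196.9977 + 543.548599 = 740.546299 kJ

740.5 kJ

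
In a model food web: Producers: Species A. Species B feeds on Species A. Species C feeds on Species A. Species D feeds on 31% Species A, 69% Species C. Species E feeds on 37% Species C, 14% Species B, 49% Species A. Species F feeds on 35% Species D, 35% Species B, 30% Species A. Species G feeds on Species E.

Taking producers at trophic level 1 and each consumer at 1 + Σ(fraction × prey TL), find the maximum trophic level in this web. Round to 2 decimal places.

Species B: 1 + 1 = 2
Species C: 1 + 1 = 2
Species D: 1 + (0.31×1 + 0.69×2) = 2.69
Species E: 1 + (0.37×2 + 0.14×2 + 0.49×1) = 2.51
Species F: 1 + (0.35×2.69 + 0.35×2 + 0.3×1) = 2.9415
Species G: 1 + 2.51 = 3.51

3.51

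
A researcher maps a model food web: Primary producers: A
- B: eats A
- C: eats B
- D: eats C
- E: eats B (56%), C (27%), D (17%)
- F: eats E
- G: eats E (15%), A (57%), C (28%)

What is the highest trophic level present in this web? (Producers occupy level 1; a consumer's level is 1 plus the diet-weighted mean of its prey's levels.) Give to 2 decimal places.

B: 1 + 1 = 2
C: 1 + 2 = 3
D: 1 + 3 = 4
E: 1 + (0.56×2 + 0.27×3 + 0.17×4) = 3.61
F: 1 + 3.61 = 4.61
G: 1 + (0.15×3.61 + 0.57×1 + 0.28×3) = 2.9515

4.61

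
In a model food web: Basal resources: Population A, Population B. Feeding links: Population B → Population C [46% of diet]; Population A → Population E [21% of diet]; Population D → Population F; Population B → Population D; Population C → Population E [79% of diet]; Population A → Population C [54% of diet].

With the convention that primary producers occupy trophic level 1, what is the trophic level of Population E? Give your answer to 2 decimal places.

Population C: 1 + (0.54×1 + 0.46×1) = 2
Population D: 1 + 1 = 2
Population E: 1 + (0.79×2 + 0.21×1) = 2.79
Population F: 1 + 2 = 3

2.79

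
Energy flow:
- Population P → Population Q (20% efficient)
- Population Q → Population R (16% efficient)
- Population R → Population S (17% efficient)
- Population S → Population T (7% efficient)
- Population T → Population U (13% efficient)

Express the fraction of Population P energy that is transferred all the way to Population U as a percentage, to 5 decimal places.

0.00495%

Product of link efficiencies: 0.2 × 0.16 × 0.17 × 0.07 × 0.13 = 0.000049504
As a percentage: 0.000049504 × 100 = 0.00495%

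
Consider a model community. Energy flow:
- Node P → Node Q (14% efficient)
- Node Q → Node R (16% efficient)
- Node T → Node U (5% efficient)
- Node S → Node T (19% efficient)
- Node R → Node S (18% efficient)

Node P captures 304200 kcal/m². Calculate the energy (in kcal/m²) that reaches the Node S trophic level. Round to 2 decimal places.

Node Q: 304200 × 0.14 = 42588 kcal/m²
Node R: 42588 × 0.16 = 6814.08 kcal/m²
Node S: 6814.08 × 0.18 = 1226.5344 kcal/m²

1226.53 kcal/m²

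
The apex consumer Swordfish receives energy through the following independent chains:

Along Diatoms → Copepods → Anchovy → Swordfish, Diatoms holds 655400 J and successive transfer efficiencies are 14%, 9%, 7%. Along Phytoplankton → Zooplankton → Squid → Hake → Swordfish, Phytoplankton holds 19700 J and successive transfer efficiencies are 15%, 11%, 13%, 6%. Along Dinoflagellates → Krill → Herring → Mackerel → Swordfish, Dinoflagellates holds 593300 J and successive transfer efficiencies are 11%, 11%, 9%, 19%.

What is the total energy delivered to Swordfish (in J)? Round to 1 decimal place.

Via Diatoms: 655400 × 0.14 × 0.09 × 0.07 = 578.0628 J
Via Phytoplankton: 19700 × 0.15 × 0.11 × 0.13 × 0.06 = 2.53539 J
Via Dinoflagellates: 593300 × 0.11 × 0.11 × 0.09 × 0.19 = 122.759703 J
Total at Swordfish: 578.0628 + 2.53539 + 122.759703 = 703.357893 J

703.4 J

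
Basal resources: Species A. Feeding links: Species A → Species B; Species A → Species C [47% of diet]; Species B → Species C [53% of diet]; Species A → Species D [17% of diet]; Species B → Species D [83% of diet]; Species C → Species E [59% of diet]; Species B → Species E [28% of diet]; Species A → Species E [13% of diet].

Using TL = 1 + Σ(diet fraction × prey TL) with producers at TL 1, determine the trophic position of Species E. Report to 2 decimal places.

3.18

Species B: 1 + 1 = 2
Species C: 1 + (0.47×1 + 0.53×2) = 2.53
Species D: 1 + (0.17×1 + 0.83×2) = 2.83
Species E: 1 + (0.59×2.53 + 0.28×2 + 0.13×1) = 3.1827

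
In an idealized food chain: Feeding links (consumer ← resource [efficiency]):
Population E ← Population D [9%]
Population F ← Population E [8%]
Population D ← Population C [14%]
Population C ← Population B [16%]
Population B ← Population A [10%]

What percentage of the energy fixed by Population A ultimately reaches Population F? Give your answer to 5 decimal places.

Product of link efficiencies: 0.1 × 0.16 × 0.14 × 0.09 × 0.08 = 0.000016128
As a percentage: 0.000016128 × 100 = 0.00161%

0.00161%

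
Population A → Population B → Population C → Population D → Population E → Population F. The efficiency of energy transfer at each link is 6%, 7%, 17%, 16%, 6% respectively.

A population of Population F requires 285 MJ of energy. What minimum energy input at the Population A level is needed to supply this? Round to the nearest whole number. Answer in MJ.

Cumulative transfer efficiency: 0.06 × 0.07 × 0.17 × 0.16 × 0.06 = 0.0000068544
Population A energy = 285 / 0.0000068544 = 41579132 MJ

41579132 MJ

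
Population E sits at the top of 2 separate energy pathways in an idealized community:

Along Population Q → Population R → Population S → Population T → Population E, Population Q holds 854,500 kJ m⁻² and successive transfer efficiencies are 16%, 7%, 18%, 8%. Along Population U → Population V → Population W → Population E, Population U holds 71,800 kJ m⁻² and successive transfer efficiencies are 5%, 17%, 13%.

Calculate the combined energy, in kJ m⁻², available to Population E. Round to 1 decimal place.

Via Population Q: 854500 × 0.16 × 0.07 × 0.18 × 0.08 = 137.81376 kJ m⁻²
Via Population U: 71800 × 0.05 × 0.17 × 0.13 = 79.339 kJ m⁻²
Total at Population E: 137.81376 + 79.339 = 217.15276 kJ m⁻²

217.2 kJ m⁻²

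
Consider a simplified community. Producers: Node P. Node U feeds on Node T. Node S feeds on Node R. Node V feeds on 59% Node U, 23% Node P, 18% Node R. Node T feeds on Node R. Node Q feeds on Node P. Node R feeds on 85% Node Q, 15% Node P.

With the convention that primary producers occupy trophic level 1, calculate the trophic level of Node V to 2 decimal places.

4.60

Node Q: 1 + 1 = 2
Node R: 1 + (0.85×2 + 0.15×1) = 2.85
Node S: 1 + 2.85 = 3.85
Node T: 1 + 2.85 = 3.85
Node U: 1 + 3.85 = 4.85
Node V: 1 + (0.59×4.85 + 0.23×1 + 0.18×2.85) = 4.6045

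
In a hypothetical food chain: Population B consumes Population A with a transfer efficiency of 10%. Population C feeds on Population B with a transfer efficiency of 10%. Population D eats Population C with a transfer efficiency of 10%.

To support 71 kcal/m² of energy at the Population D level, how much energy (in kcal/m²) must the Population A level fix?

71000 kcal/m²

Cumulative transfer efficiency: 0.1 × 0.1 × 0.1 = 0.001
Population A energy = 71 / 0.001 = 71000 kcal/m²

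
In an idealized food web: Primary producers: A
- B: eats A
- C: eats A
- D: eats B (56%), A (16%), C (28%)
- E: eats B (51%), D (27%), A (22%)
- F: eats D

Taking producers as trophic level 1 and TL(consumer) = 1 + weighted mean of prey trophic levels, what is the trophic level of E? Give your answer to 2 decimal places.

3.01

B: 1 + 1 = 2
C: 1 + 1 = 2
D: 1 + (0.56×2 + 0.16×1 + 0.28×2) = 2.84
E: 1 + (0.51×2 + 0.27×2.84 + 0.22×1) = 3.0068
F: 1 + 2.84 = 3.84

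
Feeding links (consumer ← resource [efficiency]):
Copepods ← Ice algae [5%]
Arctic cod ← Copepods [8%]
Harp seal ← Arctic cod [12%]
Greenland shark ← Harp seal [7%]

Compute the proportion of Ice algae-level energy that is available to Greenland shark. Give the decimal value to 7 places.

0.0000336

Product of link efficiencies: 0.05 × 0.08 × 0.12 × 0.07 = 0.0000336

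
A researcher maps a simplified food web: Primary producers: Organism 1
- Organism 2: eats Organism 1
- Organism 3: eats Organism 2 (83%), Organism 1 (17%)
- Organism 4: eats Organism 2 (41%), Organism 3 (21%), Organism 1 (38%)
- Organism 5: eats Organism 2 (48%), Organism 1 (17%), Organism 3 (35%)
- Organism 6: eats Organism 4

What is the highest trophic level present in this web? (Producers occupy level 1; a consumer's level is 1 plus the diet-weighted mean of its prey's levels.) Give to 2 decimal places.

Organism 2: 1 + 1 = 2
Organism 3: 1 + (0.83×2 + 0.17×1) = 2.83
Organism 4: 1 + (0.41×2 + 0.21×2.83 + 0.38×1) = 2.7943
Organism 5: 1 + (0.48×2 + 0.17×1 + 0.35×2.83) = 3.1205
Organism 6: 1 + 2.7943 = 3.7943

3.79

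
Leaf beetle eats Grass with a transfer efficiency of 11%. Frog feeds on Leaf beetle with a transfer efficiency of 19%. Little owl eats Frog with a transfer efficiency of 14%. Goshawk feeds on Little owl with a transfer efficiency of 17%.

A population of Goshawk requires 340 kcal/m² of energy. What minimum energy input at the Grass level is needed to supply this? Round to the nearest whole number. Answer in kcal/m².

Cumulative transfer efficiency: 0.11 × 0.19 × 0.14 × 0.17 = 0.00049742
Grass energy = 340 / 0.00049742 = 683527 kcal/m²

683527 kcal/m²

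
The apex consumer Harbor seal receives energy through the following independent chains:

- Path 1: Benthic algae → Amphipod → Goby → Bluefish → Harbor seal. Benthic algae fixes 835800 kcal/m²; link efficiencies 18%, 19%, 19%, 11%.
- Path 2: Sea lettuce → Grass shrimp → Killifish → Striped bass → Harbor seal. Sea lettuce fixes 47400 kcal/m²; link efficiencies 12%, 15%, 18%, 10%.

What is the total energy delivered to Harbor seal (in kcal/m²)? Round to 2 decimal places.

Path 1: 835800 × 0.18 × 0.19 × 0.19 × 0.11 = 597.413124 kcal/m²
Path 2: 47400 × 0.12 × 0.15 × 0.18 × 0.1 = 15.3576 kcal/m²
Total at Harbor seal: 597.413124 + 15.3576 = 612.770724 kcal/m²

612.77 kcal/m²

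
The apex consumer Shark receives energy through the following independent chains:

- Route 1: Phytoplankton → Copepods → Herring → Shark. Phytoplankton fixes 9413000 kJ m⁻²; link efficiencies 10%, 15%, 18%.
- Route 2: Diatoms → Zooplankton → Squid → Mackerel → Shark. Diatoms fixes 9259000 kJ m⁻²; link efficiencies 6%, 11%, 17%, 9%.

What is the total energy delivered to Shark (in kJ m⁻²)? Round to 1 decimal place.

26350.1 kJ m⁻²

Route 1: 9413000 × 0.1 × 0.15 × 0.18 = 25415.1 kJ m⁻²
Route 2: 9259000 × 0.06 × 0.11 × 0.17 × 0.09 = 934.97382 kJ m⁻²
Total at Shark: 25415.1 + 934.97382 = 26350.07382 kJ m⁻²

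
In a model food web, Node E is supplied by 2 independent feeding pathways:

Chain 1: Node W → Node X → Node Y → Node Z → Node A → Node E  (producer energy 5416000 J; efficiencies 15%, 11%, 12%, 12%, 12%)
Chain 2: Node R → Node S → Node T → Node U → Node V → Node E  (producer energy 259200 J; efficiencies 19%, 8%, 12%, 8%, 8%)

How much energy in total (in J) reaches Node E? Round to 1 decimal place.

157.4 J

Chain 1: 5416000 × 0.15 × 0.11 × 0.12 × 0.12 × 0.12 = 154.420992 J
Chain 2: 259200 × 0.19 × 0.08 × 0.12 × 0.08 × 0.08 = 3.02579712 J
Total at Node E: 154.420992 + 3.02579712 = 157.44678912 J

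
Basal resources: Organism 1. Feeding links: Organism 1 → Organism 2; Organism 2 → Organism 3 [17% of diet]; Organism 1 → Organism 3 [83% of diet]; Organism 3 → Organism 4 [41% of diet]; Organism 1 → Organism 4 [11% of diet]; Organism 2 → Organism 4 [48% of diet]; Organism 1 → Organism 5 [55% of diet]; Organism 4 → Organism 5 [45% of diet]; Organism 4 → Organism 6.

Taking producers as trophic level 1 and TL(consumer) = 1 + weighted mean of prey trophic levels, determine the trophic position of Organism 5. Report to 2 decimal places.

Organism 2: 1 + 1 = 2
Organism 3: 1 + (0.17×2 + 0.83×1) = 2.17
Organism 4: 1 + (0.41×2.17 + 0.11×1 + 0.48×2) = 2.9597
Organism 5: 1 + (0.55×1 + 0.45×2.9597) = 2.881865
Organism 6: 1 + 2.9597 = 3.9597

2.88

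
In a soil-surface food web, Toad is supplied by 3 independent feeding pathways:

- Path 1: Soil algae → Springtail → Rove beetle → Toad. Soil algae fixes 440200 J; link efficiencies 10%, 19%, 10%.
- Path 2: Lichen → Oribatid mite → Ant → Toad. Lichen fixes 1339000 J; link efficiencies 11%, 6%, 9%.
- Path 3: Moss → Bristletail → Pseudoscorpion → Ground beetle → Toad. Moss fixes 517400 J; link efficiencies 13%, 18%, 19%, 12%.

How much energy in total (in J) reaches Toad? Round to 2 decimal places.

1907.79 J

Path 1: 440200 × 0.1 × 0.19 × 0.1 = 836.38 J
Path 2: 1339000 × 0.11 × 0.06 × 0.09 = 795.366 J
Path 3: 517400 × 0.13 × 0.18 × 0.19 × 0.12 = 276.043248 J
Total at Toad: 836.38 + 795.366 + 276.043248 = 1907.789248 J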